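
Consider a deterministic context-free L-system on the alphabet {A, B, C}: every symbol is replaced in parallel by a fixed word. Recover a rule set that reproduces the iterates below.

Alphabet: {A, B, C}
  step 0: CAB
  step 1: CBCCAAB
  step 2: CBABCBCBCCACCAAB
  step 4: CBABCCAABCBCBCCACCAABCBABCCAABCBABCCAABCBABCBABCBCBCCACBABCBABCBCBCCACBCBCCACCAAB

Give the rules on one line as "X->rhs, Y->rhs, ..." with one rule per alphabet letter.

A->CCA, B->AB, C->CB

  step 1 ⇒ step 2: CBCCAAB ⇒ CB·AB·CB·CB·CCA·CCA·AB
    A ↦ CCA
    B ↦ AB
    C ↦ CB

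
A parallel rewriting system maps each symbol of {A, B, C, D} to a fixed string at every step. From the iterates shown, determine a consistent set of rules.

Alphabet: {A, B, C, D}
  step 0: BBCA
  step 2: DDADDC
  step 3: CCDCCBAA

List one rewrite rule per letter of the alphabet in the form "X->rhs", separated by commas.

A->D, B->A, C->BAA, D->C

  step 2 ⇒ step 3: DDADDC ⇒ C·C·D·C·C·BAA
    A ↦ D
    C ↦ BAA
    D ↦ C
    B ↦ A  (constrained at step 0)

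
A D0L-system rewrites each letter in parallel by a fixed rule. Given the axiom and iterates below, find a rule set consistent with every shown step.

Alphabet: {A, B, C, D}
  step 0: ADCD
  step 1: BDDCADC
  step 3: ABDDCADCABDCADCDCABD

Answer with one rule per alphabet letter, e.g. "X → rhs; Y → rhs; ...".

A->BD, B->CA, C->A, D->DC

  step 0 ⇒ step 1: ADCD ⇒ BD·DC·A·DC
    A ↦ BD
    C ↦ A
    D ↦ DC
    B ↦ CA  (constrained at step 1)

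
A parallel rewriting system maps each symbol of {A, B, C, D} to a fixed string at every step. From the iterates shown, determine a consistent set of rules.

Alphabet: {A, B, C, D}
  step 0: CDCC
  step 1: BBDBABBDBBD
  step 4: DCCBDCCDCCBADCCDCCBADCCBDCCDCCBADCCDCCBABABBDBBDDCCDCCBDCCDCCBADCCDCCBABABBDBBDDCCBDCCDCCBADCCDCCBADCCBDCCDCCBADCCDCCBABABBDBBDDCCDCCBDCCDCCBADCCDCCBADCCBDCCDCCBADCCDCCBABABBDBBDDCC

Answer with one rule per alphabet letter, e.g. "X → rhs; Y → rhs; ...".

A->B, B->DCC, C->BBD, D->BA

  step 0 ⇒ step 1: CDCC ⇒ BBD·BA·BBD·BBD
    C ↦ BBD
    D ↦ BA
    A ↦ B  (constrained at step 1)
    B ↦ DCC  (constrained at step 1)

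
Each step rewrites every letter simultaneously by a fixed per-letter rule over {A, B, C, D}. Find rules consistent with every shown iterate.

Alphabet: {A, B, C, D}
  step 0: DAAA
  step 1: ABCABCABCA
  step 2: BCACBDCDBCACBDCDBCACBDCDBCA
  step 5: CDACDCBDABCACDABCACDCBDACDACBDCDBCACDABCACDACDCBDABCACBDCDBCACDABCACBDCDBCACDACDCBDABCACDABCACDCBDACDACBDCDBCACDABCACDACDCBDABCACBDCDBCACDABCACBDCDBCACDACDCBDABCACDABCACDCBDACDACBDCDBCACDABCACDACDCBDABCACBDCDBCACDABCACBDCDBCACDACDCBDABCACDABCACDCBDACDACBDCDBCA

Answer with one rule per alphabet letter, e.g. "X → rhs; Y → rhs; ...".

A->BCA, B->CBD, C->CD, D->A

  step 1 ⇒ step 2: ABCABCABCA ⇒ BCA·CBD·CD·BCA·CBD·CD·BCA·CBD·CD·BCA
    A ↦ BCA
    B ↦ CBD
    C ↦ CD
  step 0 ⇒ step 1: DAAA ⇒ A·BCA·BCA·BCA
    D ↦ A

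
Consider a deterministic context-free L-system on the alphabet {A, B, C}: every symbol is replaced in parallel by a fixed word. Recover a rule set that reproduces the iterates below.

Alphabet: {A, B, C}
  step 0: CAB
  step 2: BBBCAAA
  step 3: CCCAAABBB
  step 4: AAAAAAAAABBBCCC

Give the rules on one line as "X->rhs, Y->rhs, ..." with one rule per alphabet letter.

A->B, B->C, C->AAA

  step 3 ⇒ step 4: CCCAAABBB ⇒ AAA·AAA·AAA·B·B·B·C·C·C
    A ↦ B
    B ↦ C
    C ↦ AAA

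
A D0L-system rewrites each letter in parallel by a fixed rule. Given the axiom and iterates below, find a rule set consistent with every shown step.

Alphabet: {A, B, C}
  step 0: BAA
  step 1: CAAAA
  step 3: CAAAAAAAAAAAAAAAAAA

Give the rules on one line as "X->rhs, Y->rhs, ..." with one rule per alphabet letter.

A->AA, B->C, C->BA

  step 0 ⇒ step 1: BAA ⇒ C·AA·AA
    A ↦ AA
    B ↦ C
    C ↦ BA  (constrained at step 1)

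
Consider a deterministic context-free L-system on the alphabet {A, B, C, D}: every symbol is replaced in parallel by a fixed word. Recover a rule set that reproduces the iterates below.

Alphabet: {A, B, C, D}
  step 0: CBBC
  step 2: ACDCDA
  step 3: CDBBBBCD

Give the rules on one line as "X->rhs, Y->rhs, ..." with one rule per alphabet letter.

A->CD, B->A, C->B, D->B

  step 2 ⇒ step 3: ACDCDA ⇒ CD·B·B·B·B·CD
    A ↦ CD
    C ↦ B
    D ↦ B
    B ↦ A  (constrained at step 0)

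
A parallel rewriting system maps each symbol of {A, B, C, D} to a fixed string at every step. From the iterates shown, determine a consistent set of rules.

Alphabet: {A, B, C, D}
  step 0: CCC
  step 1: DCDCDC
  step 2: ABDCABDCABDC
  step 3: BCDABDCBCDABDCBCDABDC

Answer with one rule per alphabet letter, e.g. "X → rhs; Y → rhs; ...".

  step 2 ⇒ step 3: ABDCABDCABDC ⇒ B·CD·AB·DC·B·CD·AB·DC·B·CD·AB·DC
    A ↦ B
    B ↦ CD
    C ↦ DC
    D ↦ AB

A->B, B->CD, C->DC, D->AB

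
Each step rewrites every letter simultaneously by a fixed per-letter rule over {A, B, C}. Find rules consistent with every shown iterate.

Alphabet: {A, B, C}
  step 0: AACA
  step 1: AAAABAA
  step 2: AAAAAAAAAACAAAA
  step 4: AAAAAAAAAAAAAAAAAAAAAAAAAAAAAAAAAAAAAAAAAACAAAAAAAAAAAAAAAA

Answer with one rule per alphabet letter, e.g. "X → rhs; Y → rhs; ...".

A->AA, B->AAC, C->B

  step 1 ⇒ step 2: AAAABAA ⇒ AA·AA·AA·AA·AAC·AA·AA
    A ↦ AA
    B ↦ AAC
  step 0 ⇒ step 1: AACA ⇒ AA·AA·B·AA
    C ↦ B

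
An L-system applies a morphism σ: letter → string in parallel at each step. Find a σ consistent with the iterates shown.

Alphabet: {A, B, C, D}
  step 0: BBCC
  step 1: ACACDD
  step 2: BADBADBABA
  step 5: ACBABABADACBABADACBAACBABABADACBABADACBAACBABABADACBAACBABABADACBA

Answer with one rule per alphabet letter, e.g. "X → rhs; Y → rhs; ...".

A->BA, B->AC, C->D, D->BA

  step 1 ⇒ step 2: ACACDD ⇒ BA·D·BA·D·BA·BA
    A ↦ BA
    C ↦ D
    D ↦ BA
  step 0 ⇒ step 1: BBCC ⇒ AC·AC·D·D
    B ↦ AC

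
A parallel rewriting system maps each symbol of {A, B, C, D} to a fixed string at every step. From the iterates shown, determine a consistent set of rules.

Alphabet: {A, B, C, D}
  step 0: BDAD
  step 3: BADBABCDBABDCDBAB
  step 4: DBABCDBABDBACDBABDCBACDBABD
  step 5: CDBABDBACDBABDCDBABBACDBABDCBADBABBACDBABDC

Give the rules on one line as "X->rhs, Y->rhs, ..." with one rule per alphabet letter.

A->BAB, B->D, C->BA, D->C

  step 4 ⇒ step 5: DBABCDBABDBACDBABDCBACDBABD ⇒ C·D·BAB·D·BA·C·D·BAB·D·C·D·BAB·BA·C·D·BAB·D·C·BA·D·BAB·BA·C·D·BAB·D·C
    A ↦ BAB
    B ↦ D
    C ↦ BA
    D ↦ C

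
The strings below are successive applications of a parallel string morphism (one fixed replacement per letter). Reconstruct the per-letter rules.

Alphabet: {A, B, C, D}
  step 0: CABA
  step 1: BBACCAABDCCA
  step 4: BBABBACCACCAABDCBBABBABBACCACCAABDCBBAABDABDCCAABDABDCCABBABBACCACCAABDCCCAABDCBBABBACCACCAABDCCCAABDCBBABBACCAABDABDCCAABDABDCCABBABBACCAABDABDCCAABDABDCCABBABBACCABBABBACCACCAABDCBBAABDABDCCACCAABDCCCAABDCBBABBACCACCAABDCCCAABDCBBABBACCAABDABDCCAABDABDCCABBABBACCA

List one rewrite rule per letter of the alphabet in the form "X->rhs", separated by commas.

A->CCA, B->ABD, C->BBA, D->C

  step 0 ⇒ step 1: CABA ⇒ BBA·CCA·ABD·CCA
    A ↦ CCA
    B ↦ ABD
    C ↦ BBA
    D ↦ C  (constrained at step 1)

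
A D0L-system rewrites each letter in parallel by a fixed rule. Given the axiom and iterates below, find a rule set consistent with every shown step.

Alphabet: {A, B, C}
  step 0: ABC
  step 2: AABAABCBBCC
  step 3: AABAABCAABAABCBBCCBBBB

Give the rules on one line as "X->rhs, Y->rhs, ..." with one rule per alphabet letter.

A->AAB, B->C, C->BB

  step 2 ⇒ step 3: AABAABCBBCC ⇒ AAB·AAB·C·AAB·AAB·C·BB·C·C·BB·BB
    A ↦ AAB
    B ↦ C
    C ↦ BB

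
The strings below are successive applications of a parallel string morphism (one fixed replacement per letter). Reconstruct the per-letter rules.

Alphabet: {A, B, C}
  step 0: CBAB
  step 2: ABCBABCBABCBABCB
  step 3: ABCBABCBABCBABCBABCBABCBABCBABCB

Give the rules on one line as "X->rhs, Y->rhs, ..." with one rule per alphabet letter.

  step 2 ⇒ step 3: ABCBABCBABCBABCB ⇒ AB·CB·AB·CB·AB·CB·AB·CB·AB·CB·AB·CB·AB·CB·AB·CB
    A ↦ AB
    B ↦ CB
    C ↦ AB

A->AB, B->CB, C->AB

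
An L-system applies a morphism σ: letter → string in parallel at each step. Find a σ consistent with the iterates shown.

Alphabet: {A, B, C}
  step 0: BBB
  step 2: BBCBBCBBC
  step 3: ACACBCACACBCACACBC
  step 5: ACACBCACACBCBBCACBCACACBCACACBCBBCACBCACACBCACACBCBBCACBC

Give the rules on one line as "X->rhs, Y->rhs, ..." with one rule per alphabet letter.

  step 2 ⇒ step 3: BBCBBCBBC ⇒ AC·AC·BC·AC·AC·BC·AC·AC·BC
    B ↦ AC
    C ↦ BC
    A ↦ B  (constrained at step 3)

A->B, B->AC, C->BC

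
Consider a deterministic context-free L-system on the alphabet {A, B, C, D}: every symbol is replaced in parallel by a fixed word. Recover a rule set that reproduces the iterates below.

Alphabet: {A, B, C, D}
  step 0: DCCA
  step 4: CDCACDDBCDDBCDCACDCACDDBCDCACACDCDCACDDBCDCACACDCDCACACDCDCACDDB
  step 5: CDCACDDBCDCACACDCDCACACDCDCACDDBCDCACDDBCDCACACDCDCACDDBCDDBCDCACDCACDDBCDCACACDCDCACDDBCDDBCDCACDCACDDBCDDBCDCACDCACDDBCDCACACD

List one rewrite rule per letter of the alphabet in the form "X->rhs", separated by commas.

  step 4 ⇒ step 5: CDCACDDBCDDBCDCACDCACDDBCDCACACDCDCACDDBCDCACACDCDCACACDCDCACDDB ⇒ CD·CA·CD·DB·CD·CA·CA·CD·CD·CA·CA·CD·CD·CA·CD·DB·CD·CA·CD·DB·CD·CA·CA·CD·CD·CA·CD·DB·CD·DB·CD·CA·CD·CA·CD·DB·CD·CA·CA·CD·CD·CA·CD·DB·CD·DB·CD·CA·CD·CA·CD·DB·CD·DB·CD·CA·CD·CA·CD·DB·CD·CA·CA·CD
    A ↦ DB
    B ↦ CD
    C ↦ CD
    D ↦ CA

A->DB, B->CD, C->CD, D->CA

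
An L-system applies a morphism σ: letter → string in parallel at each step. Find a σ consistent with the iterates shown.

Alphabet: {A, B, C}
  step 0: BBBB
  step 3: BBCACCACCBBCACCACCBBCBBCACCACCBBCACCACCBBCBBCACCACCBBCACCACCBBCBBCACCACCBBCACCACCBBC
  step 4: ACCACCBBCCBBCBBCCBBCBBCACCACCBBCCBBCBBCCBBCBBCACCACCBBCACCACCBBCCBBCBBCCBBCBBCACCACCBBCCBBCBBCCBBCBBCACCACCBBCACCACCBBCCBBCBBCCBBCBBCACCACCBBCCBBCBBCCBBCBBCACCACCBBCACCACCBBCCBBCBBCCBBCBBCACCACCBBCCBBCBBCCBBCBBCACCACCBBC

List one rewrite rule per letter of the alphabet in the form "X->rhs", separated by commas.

A->C, B->ACC, C->BBC

  step 3 ⇒ step 4: BBCACCACCBBCACCACCBBCBBCACCACCBBCACCACCBBCBBCACCACCBBCACCACCBBCBBCACCACCBBCACCACCBBC ⇒ ACC·ACC·BBC·C·BBC·BBC·C·BBC·BBC·ACC·ACC·BBC·C·BBC·BBC·C·BBC·BBC·ACC·ACC·BBC·ACC·ACC·BBC·C·BBC·BBC·C·BBC·BBC·ACC·ACC·BBC·C·BBC·BBC·C·BBC·BBC·ACC·ACC·BBC·ACC·ACC·BBC·C·BBC·BBC·C·BBC·BBC·ACC·ACC·BBC·C·BBC·BBC·C·BBC·BBC·ACC·ACC·BBC·ACC·ACC·BBC·C·BBC·BBC·C·BBC·BBC·ACC·ACC·BBC·C·BBC·BBC·C·BBC·BBC·ACC·ACC·BBC
    A ↦ C
    B ↦ ACC
    C ↦ BBC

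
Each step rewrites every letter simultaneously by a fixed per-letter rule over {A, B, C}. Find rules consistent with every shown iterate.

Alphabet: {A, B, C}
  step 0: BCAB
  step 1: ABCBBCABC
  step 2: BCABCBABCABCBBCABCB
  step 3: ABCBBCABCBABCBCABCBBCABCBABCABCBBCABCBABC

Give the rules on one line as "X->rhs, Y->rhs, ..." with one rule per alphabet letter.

A->BC, B->ABC, C->B

  step 2 ⇒ step 3: BCABCBABCABCBBCABCB ⇒ ABC·B·BC·ABC·B·ABC·BC·ABC·B·BC·ABC·B·ABC·ABC·B·BC·ABC·B·ABC
    A ↦ BC
    B ↦ ABC
    C ↦ B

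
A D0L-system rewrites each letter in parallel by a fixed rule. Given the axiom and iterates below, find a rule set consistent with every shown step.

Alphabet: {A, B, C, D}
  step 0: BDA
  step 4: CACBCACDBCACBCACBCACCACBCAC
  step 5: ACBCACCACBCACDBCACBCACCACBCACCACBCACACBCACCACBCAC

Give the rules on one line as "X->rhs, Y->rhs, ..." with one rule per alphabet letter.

  step 4 ⇒ step 5: CACBCACDBCACBCACBCACCACBCAC ⇒ AC·BC·AC·C·AC·BC·AC·DB·C·AC·BC·AC·C·AC·BC·AC·C·AC·BC·AC·AC·BC·AC·C·AC·BC·AC
    A ↦ BC
    B ↦ C
    C ↦ AC
    D ↦ DB

A->BC, B->C, C->AC, D->DB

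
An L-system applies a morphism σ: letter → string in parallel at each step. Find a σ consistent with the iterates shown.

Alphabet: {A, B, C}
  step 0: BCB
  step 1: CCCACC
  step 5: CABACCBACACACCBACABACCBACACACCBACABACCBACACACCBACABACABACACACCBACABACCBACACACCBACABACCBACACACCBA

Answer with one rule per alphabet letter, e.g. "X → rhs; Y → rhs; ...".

A->BA, B->CC, C->CA

  step 0 ⇒ step 1: BCB ⇒ CC·CA·CC
    B ↦ CC
    C ↦ CA
    A ↦ BA  (constrained at step 1)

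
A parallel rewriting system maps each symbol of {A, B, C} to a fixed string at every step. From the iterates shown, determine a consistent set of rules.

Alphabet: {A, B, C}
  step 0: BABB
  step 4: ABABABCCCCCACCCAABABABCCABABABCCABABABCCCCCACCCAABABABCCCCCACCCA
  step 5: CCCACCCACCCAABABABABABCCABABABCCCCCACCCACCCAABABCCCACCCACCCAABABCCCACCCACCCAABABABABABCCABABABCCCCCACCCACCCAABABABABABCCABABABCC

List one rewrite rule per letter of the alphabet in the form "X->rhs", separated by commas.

A->CC, B->CA, C->AB

  step 4 ⇒ step 5: ABABABCCCCCACCCAABABABCCABABABCCABABABCCCCCACCCAABABABCCCCCACCCA ⇒ CC·CA·CC·CA·CC·CA·AB·AB·AB·AB·AB·CC·AB·AB·AB·CC·CC·CA·CC·CA·CC·CA·AB·AB·CC·CA·CC·CA·CC·CA·AB·AB·CC·CA·CC·CA·CC·CA·AB·AB·AB·AB·AB·CC·AB·AB·AB·CC·CC·CA·CC·CA·CC·CA·AB·AB·AB·AB·AB·CC·AB·AB·AB·CC
    A ↦ CC
    B ↦ CA
    C ↦ AB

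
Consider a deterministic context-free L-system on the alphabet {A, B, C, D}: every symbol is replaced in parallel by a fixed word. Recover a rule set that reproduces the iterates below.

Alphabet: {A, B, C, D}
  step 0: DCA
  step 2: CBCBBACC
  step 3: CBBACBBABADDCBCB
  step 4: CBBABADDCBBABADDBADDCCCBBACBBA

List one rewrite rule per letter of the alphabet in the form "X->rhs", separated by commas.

A->DD, B->BA, C->CB, D->C

  step 3 ⇒ step 4: CBBACBBABADDCBCB ⇒ CB·BA·BA·DD·CB·BA·BA·DD·BA·DD·C·C·CB·BA·CB·BA
    A ↦ DD
    B ↦ BA
    C ↦ CB
    D ↦ C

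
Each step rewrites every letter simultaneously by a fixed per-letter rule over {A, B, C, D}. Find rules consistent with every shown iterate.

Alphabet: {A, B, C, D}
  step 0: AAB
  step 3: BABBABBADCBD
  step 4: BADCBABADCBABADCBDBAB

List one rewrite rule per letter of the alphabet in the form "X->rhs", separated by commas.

  step 3 ⇒ step 4: BABBABBADCBD ⇒ BA·DC·BA·BA·DC·BA·BA·DC·B·D·BA·B
    A ↦ DC
    B ↦ BA
    C ↦ D
    D ↦ B

A->DC, B->BA, C->D, D->B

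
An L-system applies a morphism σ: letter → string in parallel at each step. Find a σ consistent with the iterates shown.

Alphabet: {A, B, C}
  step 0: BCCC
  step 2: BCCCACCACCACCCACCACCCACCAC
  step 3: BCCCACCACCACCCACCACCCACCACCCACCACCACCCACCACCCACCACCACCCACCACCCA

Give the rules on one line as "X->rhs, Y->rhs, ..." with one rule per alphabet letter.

A->C, B->BC, C->CCA

  step 2 ⇒ step 3: BCCCACCACCACCCACCACCCACCAC ⇒ BC·CCA·CCA·CCA·C·CCA·CCA·C·CCA·CCA·C·CCA·CCA·CCA·C·CCA·CCA·C·CCA·CCA·CCA·C·CCA·CCA·C·CCA
    A ↦ C
    B ↦ BC
    C ↦ CCA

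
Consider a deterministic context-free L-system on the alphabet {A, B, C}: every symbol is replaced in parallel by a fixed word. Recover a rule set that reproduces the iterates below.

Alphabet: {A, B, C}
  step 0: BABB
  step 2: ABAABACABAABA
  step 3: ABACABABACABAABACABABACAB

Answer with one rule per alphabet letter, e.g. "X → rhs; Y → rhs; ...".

  step 2 ⇒ step 3: ABAABACABAABA ⇒ AB·AC·AB·AB·AC·AB·A·AB·AC·AB·AB·AC·AB
    A ↦ AB
    B ↦ AC
    C ↦ A

A->AB, B->AC, C->A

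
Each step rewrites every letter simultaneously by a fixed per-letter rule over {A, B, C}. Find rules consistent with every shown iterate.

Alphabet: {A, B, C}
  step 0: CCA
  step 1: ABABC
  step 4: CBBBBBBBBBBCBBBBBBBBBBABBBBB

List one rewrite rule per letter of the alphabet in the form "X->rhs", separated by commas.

  step 0 ⇒ step 1: CCA ⇒ AB·AB·C
    A ↦ C
    C ↦ AB
    B ↦ BB  (constrained at step 1)

A->C, B->BB, C->AB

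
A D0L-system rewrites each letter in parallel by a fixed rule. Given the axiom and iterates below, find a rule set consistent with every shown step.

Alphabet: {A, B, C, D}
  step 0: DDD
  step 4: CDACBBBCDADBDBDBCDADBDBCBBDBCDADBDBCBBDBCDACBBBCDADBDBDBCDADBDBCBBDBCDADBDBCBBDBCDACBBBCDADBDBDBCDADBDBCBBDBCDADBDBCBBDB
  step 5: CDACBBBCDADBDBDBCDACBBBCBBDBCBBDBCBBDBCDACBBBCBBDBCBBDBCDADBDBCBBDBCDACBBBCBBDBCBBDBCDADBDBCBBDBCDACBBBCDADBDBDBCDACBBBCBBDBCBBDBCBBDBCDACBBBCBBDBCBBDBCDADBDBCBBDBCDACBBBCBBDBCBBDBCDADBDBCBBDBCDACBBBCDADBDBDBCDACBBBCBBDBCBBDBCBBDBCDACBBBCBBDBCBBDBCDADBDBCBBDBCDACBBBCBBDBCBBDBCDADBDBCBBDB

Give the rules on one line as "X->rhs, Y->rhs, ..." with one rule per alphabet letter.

  step 4 ⇒ step 5: CDACBBBCDADBDBDBCDADBDBCBBDBCDADBDBCBBDBCDACBBBCDADBDBDBCDADBDBCBBDBCDADBDBCBBDBCDACBBBCDADBDBDBCDADBDBCBBDBCDADBDBCBBDB ⇒ CDA·CBB·B·CDA·DB·DB·DB·CDA·CBB·B·CBB·DB·CBB·DB·CBB·DB·CDA·CBB·B·CBB·DB·CBB·DB·CDA·DB·DB·CBB·DB·CDA·CBB·B·CBB·DB·CBB·DB·CDA·DB·DB·CBB·DB·CDA·CBB·B·CDA·DB·DB·DB·CDA·CBB·B·CBB·DB·CBB·DB·CBB·DB·CDA·CBB·B·CBB·DB·CBB·DB·CDA·DB·DB·CBB·DB·CDA·CBB·B·CBB·DB·CBB·DB·CDA·DB·DB·CBB·DB·CDA·CBB·B·CDA·DB·DB·DB·CDA·CBB·B·CBB·DB·CBB·DB·CBB·DB·CDA·CBB·B·CBB·DB·CBB·DB·CDA·DB·DB·CBB·DB·CDA·CBB·B·CBB·DB·CBB·DB·CDA·DB·DB·CBB·DB
    A ↦ B
    B ↦ DB
    C ↦ CDA
    D ↦ CBB

A->B, B->DB, C->CDA, D->CBB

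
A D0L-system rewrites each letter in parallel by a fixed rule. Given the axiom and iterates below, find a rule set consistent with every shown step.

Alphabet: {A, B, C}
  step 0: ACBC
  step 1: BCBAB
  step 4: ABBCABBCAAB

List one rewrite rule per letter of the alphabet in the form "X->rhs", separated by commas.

  step 0 ⇒ step 1: ACBC ⇒ BC·B·A·B
    A ↦ BC
    B ↦ A
    C ↦ B

A->BC, B->A, C->B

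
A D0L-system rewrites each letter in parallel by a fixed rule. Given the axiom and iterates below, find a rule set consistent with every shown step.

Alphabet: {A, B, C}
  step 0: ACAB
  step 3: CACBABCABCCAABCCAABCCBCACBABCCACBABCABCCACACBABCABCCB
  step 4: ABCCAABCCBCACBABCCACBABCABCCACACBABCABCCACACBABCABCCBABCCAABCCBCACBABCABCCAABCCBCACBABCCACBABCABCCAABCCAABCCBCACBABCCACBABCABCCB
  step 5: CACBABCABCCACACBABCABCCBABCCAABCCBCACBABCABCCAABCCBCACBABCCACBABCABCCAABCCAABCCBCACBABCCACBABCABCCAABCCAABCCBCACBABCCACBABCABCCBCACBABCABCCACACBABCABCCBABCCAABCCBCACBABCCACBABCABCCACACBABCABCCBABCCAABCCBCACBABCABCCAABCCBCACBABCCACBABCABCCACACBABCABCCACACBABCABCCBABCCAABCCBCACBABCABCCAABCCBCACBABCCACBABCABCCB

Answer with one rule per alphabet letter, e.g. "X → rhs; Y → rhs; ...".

A->CA, B->CB, C->ABC

  step 4 ⇒ step 5: ABCCAABCCBCACBABCCACBABCABCCACACBABCABCCACACBABCABCCBABCCAABCCBCACBABCABCCAABCCBCACBABCCACBABCABCCAABCCAABCCBCACBABCCACBABCABCCB ⇒ CA·CB·ABC·ABC·CA·CA·CB·ABC·ABC·CB·ABC·CA·ABC·CB·CA·CB·ABC·ABC·CA·ABC·CB·CA·CB·ABC·CA·CB·ABC·ABC·CA·ABC·CA·ABC·CB·CA·CB·ABC·CA·CB·ABC·ABC·CA·ABC·CA·ABC·CB·CA·CB·ABC·CA·CB·ABC·ABC·CB·CA·CB·ABC·ABC·CA·CA·CB·ABC·ABC·CB·ABC·CA·ABC·CB·CA·CB·ABC·CA·CB·ABC·ABC·CA·CA·CB·ABC·ABC·CB·ABC·CA·ABC·CB·CA·CB·ABC·ABC·CA·ABC·CB·CA·CB·ABC·CA·CB·ABC·ABC·CA·CA·CB·ABC·ABC·CA·CA·CB·ABC·ABC·CB·ABC·CA·ABC·CB·CA·CB·ABC·ABC·CA·ABC·CB·CA·CB·ABC·CA·CB·ABC·ABC·CB
    A ↦ CA
    B ↦ CB
    C ↦ ABC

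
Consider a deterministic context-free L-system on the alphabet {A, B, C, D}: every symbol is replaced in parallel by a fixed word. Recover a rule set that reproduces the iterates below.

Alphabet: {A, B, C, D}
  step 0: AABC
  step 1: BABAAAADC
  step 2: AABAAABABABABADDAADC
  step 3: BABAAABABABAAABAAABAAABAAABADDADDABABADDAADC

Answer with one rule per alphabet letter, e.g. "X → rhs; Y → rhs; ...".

  step 2 ⇒ step 3: AABAAABABABABADDAADC ⇒ BA·BA·AA·BA·BA·BA·AA·BA·AA·BA·AA·BA·AA·BA·DDA·DDA·BA·BA·DDA·ADC
    A ↦ BA
    B ↦ AA
    C ↦ ADC
    D ↦ DDA

A->BA, B->AA, C->ADC, D->DDA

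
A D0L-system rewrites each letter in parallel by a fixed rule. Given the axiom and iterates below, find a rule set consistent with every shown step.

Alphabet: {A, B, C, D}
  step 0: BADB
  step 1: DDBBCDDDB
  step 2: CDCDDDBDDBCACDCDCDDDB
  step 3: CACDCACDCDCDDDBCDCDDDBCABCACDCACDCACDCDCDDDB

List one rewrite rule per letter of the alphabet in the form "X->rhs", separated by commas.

A->B, B->DDB, C->CA, D->CD

  step 2 ⇒ step 3: CDCDDDBDDBCACDCDCDDDB ⇒ CA·CD·CA·CD·CD·CD·DDB·CD·CD·DDB·CA·B·CA·CD·CA·CD·CA·CD·CD·CD·DDB
    A ↦ B
    B ↦ DDB
    C ↦ CA
    D ↦ CD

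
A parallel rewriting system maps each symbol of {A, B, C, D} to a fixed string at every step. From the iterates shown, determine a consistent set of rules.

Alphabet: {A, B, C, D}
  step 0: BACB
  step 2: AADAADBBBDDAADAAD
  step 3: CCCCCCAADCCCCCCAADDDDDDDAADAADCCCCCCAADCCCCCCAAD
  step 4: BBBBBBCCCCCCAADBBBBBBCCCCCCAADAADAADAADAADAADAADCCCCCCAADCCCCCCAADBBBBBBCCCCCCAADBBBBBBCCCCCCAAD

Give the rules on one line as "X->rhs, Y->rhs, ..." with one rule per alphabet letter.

  step 3 ⇒ step 4: CCCCCCAADCCCCCCAADDDDDDDAADAADCCCCCCAADCCCCCCAAD ⇒ B·B·B·B·B·B·CCC·CCC·AAD·B·B·B·B·B·B·CCC·CCC·AAD·AAD·AAD·AAD·AAD·AAD·AAD·CCC·CCC·AAD·CCC·CCC·AAD·B·B·B·B·B·B·CCC·CCC·AAD·B·B·B·B·B·B·CCC·CCC·AAD
    A ↦ CCC
    C ↦ B
    D ↦ AAD
  step 2 ⇒ step 3: AADAADBBBDDAADAAD ⇒ CCC·CCC·AAD·CCC·CCC·AAD·DD·DD·DD·AAD·AAD·CCC·CCC·AAD·CCC·CCC·AAD
    B ↦ DD

A->CCC, B->DD, C->B, D->AAD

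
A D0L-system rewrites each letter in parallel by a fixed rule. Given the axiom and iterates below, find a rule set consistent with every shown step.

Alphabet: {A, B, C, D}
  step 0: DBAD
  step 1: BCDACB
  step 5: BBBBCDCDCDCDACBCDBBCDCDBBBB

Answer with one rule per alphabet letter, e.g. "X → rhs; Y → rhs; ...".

  step 0 ⇒ step 1: DBAD ⇒ B·CD·AC·B
    A ↦ AC
    B ↦ CD
    D ↦ B
    C ↦ B  (constrained at step 1)

A->AC, B->CD, C->B, D->B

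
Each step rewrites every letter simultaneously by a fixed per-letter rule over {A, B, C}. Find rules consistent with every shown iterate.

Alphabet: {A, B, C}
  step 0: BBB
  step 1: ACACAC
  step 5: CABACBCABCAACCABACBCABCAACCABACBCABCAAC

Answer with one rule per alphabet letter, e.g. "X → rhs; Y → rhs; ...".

  step 0 ⇒ step 1: BBB ⇒ AC·AC·AC
    B ↦ AC
    A ↦ CA  (constrained at step 1)
    C ↦ B  (constrained at step 1)

A->CA, B->AC, C->B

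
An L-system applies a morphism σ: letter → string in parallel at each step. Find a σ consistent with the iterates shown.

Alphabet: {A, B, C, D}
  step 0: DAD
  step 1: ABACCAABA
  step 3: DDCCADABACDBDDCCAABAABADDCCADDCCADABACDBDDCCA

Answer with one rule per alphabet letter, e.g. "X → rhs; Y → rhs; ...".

  step 0 ⇒ step 1: DAD ⇒ ABA·CCA·ABA
    A ↦ CCA
    D ↦ ABA
    B ↦ CDB  (constrained at step 1)
    C ↦ D  (constrained at step 1)

A->CCA, B->CDB, C->D, D->ABA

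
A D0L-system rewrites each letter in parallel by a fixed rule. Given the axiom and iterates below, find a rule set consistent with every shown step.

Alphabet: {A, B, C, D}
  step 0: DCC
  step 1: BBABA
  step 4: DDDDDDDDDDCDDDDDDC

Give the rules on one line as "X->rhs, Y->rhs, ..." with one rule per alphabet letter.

A->C, B->DD, C->BA, D->B

  step 0 ⇒ step 1: DCC ⇒ B·BA·BA
    C ↦ BA
    D ↦ B
    A ↦ C  (constrained at step 1)
    B ↦ DD  (constrained at step 1)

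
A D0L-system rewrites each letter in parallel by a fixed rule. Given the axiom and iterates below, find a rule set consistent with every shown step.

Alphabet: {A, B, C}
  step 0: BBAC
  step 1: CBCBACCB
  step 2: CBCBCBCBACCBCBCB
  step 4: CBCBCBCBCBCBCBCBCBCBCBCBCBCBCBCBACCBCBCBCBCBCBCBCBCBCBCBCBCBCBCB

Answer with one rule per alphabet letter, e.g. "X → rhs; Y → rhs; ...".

  step 1 ⇒ step 2: CBCBACCB ⇒ CB·CB·CB·CB·AC·CB·CB·CB
    A ↦ AC
    B ↦ CB
    C ↦ CB

A->AC, B->CB, C->CB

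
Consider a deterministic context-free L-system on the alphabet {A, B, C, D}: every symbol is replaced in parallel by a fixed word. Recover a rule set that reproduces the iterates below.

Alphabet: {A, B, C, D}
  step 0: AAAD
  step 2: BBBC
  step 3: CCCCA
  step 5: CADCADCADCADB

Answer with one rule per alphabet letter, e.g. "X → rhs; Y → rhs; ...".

A->D, B->C, C->CA, D->B

  step 2 ⇒ step 3: BBBC ⇒ C·C·C·CA
    B ↦ C
    C ↦ CA
    A ↦ D  (constrained at step 0)
    D ↦ B  (constrained at step 0)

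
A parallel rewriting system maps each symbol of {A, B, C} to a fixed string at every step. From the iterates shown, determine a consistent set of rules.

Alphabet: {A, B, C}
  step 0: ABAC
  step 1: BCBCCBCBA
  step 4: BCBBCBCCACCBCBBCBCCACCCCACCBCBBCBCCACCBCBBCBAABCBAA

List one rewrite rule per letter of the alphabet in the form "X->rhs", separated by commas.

A->BCB, B->CC, C->A

  step 0 ⇒ step 1: ABAC ⇒ BCB·CC·BCB·A
    A ↦ BCB
    B ↦ CC
    C ↦ A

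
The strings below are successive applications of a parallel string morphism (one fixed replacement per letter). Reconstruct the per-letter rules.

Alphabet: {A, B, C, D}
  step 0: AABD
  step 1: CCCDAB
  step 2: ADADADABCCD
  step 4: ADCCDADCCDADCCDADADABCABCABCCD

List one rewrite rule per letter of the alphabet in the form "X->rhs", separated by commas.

  step 1 ⇒ step 2: CCCDAB ⇒ AD·AD·AD·AB·C·CD
    A ↦ C
    B ↦ CD
    C ↦ AD
    D ↦ AB

A->C, B->CD, C->AD, D->AB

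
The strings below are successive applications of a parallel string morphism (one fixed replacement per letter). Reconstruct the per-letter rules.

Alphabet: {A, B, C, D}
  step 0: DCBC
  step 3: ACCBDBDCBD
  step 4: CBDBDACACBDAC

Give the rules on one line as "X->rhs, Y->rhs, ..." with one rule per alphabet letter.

A->C, B->A, C->BD, D->C

  step 3 ⇒ step 4: ACCBDBDCBD ⇒ C·BD·BD·A·C·A·C·BD·A·C
    A ↦ C
    B ↦ A
    C ↦ BD
    D ↦ C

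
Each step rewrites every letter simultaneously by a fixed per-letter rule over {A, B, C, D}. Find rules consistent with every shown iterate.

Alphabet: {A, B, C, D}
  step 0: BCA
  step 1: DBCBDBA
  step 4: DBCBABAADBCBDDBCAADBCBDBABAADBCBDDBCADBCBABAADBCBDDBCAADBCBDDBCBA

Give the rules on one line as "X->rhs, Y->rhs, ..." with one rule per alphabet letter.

  step 0 ⇒ step 1: BCA ⇒ DBC·BD·BA
    A ↦ BA
    B ↦ DBC
    C ↦ BD
    D ↦ A  (constrained at step 1)

A->BA, B->DBC, C->BD, D->A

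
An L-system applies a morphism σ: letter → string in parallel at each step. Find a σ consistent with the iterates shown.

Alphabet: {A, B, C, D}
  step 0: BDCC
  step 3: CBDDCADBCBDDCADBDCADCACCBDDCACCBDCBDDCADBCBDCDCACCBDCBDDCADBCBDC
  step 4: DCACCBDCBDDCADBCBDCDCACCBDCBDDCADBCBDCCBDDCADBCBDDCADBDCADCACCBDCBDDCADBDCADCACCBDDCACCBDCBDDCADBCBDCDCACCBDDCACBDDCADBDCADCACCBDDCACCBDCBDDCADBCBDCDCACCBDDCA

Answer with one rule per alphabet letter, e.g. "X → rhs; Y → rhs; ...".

A->DB, B->C, C->DCA, D->CBD

  step 3 ⇒ step 4: CBDDCADBCBDDCADBDCADCACCBDDCACCBDCBDDCADBCBDCDCACCBDCBDDCADBCBDC ⇒ DCA·C·CBD·CBD·DCA·DB·CBD·C·DCA·C·CBD·CBD·DCA·DB·CBD·C·CBD·DCA·DB·CBD·DCA·DB·DCA·DCA·C·CBD·CBD·DCA·DB·DCA·DCA·C·CBD·DCA·C·CBD·CBD·DCA·DB·CBD·C·DCA·C·CBD·DCA·CBD·DCA·DB·DCA·DCA·C·CBD·DCA·C·CBD·CBD·DCA·DB·CBD·C·DCA·C·CBD·DCA
    A ↦ DB
    B ↦ C
    C ↦ DCA
    D ↦ CBD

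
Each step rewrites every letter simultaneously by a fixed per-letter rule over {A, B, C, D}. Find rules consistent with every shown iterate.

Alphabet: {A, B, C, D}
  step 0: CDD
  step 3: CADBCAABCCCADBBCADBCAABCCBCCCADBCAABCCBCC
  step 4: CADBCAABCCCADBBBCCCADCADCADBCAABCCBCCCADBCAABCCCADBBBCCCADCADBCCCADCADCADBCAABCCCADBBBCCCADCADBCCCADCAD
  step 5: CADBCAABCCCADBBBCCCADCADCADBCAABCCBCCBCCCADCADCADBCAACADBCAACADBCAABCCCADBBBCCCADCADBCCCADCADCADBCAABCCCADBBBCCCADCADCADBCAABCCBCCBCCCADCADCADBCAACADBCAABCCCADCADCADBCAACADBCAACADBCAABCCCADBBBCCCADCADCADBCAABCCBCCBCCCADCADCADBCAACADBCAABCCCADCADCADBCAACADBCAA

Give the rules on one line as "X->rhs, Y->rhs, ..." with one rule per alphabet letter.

A->B, B->BCC, C->CAD, D->CAA

  step 4 ⇒ step 5: CADBCAABCCCADBBBCCCADCADCADBCAABCCBCCCADBCAABCCCADBBBCCCADCADBCCCADCADCADBCAABCCCADBBBCCCADCADBCCCADCAD ⇒ CAD·B·CAA·BCC·CAD·B·B·BCC·CAD·CAD·CAD·B·CAA·BCC·BCC·BCC·CAD·CAD·CAD·B·CAA·CAD·B·CAA·CAD·B·CAA·BCC·CAD·B·B·BCC·CAD·CAD·BCC·CAD·CAD·CAD·B·CAA·BCC·CAD·B·B·BCC·CAD·CAD·CAD·B·CAA·BCC·BCC·BCC·CAD·CAD·CAD·B·CAA·CAD·B·CAA·BCC·CAD·CAD·CAD·B·CAA·CAD·B·CAA·CAD·B·CAA·BCC·CAD·B·B·BCC·CAD·CAD·CAD·B·CAA·BCC·BCC·BCC·CAD·CAD·CAD·B·CAA·CAD·B·CAA·BCC·CAD·CAD·CAD·B·CAA·CAD·B·CAA
    A ↦ B
    B ↦ BCC
    C ↦ CAD
    D ↦ CAA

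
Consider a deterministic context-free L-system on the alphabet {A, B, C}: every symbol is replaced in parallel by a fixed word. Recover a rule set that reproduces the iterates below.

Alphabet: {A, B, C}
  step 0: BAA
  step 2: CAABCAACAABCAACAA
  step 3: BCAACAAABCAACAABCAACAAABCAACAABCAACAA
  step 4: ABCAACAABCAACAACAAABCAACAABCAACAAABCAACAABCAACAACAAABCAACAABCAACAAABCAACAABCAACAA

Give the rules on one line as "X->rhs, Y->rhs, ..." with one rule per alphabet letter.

A->CAA, B->A, C->B

  step 3 ⇒ step 4: BCAACAAABCAACAABCAACAAABCAACAABCAACAA ⇒ A·B·CAA·CAA·B·CAA·CAA·CAA·A·B·CAA·CAA·B·CAA·CAA·A·B·CAA·CAA·B·CAA·CAA·CAA·A·B·CAA·CAA·B·CAA·CAA·A·B·CAA·CAA·B·CAA·CAA
    A ↦ CAA
    B ↦ A
    C ↦ B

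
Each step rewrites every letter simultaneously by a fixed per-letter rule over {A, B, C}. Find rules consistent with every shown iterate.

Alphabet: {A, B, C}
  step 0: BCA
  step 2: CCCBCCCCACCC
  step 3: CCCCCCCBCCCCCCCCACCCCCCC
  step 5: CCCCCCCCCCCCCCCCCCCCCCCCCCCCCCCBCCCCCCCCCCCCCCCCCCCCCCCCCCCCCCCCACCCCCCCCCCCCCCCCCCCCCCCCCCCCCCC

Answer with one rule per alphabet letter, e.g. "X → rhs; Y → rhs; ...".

  step 2 ⇒ step 3: CCCBCCCCACCC ⇒ CC·CC·CC·CB·CC·CC·CC·CC·AC·CC·CC·CC
    A ↦ AC
    B ↦ CB
    C ↦ CC

A->AC, B->CB, C->CC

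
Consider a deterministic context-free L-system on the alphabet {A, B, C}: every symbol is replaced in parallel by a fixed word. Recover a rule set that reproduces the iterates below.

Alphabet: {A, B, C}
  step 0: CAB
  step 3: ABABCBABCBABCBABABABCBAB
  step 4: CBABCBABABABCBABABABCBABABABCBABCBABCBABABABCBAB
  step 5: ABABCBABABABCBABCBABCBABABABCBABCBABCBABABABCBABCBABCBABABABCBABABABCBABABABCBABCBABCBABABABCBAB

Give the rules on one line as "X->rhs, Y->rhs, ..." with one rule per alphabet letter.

A->CB, B->AB, C->AB

  step 4 ⇒ step 5: CBABCBABABABCBABABABCBABABABCBABCBABCBABABABCBAB ⇒ AB·AB·CB·AB·AB·AB·CB·AB·CB·AB·CB·AB·AB·AB·CB·AB·CB·AB·CB·AB·AB·AB·CB·AB·CB·AB·CB·AB·AB·AB·CB·AB·AB·AB·CB·AB·AB·AB·CB·AB·CB·AB·CB·AB·AB·AB·CB·AB
    A ↦ CB
    B ↦ AB
    C ↦ AB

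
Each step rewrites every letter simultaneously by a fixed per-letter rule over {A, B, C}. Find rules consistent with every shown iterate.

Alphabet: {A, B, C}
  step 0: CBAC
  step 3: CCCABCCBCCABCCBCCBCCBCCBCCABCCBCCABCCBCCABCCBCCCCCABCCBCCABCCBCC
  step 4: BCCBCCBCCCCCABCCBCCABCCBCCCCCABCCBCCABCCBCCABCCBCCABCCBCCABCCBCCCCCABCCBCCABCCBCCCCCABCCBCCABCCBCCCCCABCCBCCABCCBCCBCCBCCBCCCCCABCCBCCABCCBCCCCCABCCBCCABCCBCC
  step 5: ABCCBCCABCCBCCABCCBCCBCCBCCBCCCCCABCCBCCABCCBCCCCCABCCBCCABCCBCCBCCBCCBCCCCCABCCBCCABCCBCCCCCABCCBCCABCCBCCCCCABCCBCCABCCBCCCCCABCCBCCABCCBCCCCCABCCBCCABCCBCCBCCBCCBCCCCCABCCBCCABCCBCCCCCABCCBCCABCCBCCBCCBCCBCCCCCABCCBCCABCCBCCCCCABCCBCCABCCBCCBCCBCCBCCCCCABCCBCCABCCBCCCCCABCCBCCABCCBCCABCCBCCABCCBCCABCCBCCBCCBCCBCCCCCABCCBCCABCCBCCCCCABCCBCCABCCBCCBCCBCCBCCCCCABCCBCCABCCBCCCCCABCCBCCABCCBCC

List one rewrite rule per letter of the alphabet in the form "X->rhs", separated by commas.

  step 4 ⇒ step 5: BCCBCCBCCCCCABCCBCCABCCBCCCCCABCCBCCABCCBCCABCCBCCABCCBCCABCCBCCCCCABCCBCCABCCBCCCCCABCCBCCABCCBCCCCCABCCBCCABCCBCCBCCBCCBCCCCCABCCBCCABCCBCCCCCABCCBCCABCCBCC ⇒ A·BCC·BCC·A·BCC·BCC·A·BCC·BCC·BCC·BCC·BCC·CCC·A·BCC·BCC·A·BCC·BCC·CCC·A·BCC·BCC·A·BCC·BCC·BCC·BCC·BCC·CCC·A·BCC·BCC·A·BCC·BCC·CCC·A·BCC·BCC·A·BCC·BCC·CCC·A·BCC·BCC·A·BCC·BCC·CCC·A·BCC·BCC·A·BCC·BCC·CCC·A·BCC·BCC·A·BCC·BCC·BCC·BCC·BCC·CCC·A·BCC·BCC·A·BCC·BCC·CCC·A·BCC·BCC·A·BCC·BCC·BCC·BCC·BCC·CCC·A·BCC·BCC·A·BCC·BCC·CCC·A·BCC·BCC·A·BCC·BCC·BCC·BCC·BCC·CCC·A·BCC·BCC·A·BCC·BCC·CCC·A·BCC·BCC·A·BCC·BCC·A·BCC·BCC·A·BCC·BCC·A·BCC·BCC·BCC·BCC·BCC·CCC·A·BCC·BCC·A·BCC·BCC·CCC·A·BCC·BCC·A·BCC·BCC·BCC·BCC·BCC·CCC·A·BCC·BCC·A·BCC·BCC·CCC·A·BCC·BCC·A·BCC·BCC
    A ↦ CCC
    B ↦ A
    C ↦ BCC

A->CCC, B->A, C->BCC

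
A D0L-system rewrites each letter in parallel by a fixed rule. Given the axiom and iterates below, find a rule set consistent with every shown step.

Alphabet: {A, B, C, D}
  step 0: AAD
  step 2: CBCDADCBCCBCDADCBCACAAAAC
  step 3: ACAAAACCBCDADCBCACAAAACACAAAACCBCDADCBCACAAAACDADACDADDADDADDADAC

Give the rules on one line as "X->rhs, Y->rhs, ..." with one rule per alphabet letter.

  step 2 ⇒ step 3: CBCDADCBCCBCDADCBCACAAAAC ⇒ AC·AAA·AC·CBC·DAD·CBC·AC·AAA·AC·AC·AAA·AC·CBC·DAD·CBC·AC·AAA·AC·DAD·AC·DAD·DAD·DAD·DAD·AC
    A ↦ DAD
    B ↦ AAA
    C ↦ AC
    D ↦ CBC

A->DAD, B->AAA, C->AC, D->CBC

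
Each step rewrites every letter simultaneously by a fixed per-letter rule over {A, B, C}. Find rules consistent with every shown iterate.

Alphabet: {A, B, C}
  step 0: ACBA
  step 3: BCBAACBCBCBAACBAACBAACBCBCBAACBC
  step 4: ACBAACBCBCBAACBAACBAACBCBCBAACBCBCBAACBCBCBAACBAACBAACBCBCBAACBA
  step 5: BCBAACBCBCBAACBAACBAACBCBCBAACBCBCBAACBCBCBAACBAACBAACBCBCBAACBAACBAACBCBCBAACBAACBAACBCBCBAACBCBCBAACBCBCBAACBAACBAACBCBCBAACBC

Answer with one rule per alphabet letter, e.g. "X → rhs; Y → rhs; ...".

A->BC, B->AC, C->BA

  step 4 ⇒ step 5: ACBAACBCBCBAACBAACBAACBCBCBAACBCBCBAACBCBCBAACBAACBAACBCBCBAACBA ⇒ BC·BA·AC·BC·BC·BA·AC·BA·AC·BA·AC·BC·BC·BA·AC·BC·BC·BA·AC·BC·BC·BA·AC·BA·AC·BA·AC·BC·BC·BA·AC·BA·AC·BA·AC·BC·BC·BA·AC·BA·AC·BA·AC·BC·BC·BA·AC·BC·BC·BA·AC·BC·BC·BA·AC·BA·AC·BA·AC·BC·BC·BA·AC·BC
    A ↦ BC
    B ↦ AC
    C ↦ BA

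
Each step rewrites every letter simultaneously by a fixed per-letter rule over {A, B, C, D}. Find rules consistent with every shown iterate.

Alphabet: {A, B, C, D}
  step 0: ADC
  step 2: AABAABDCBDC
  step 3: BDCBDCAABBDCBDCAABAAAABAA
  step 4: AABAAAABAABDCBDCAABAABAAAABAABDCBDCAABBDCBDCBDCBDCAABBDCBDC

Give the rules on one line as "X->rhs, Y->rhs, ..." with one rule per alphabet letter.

  step 3 ⇒ step 4: BDCBDCAABBDCBDCAABAAAABAA ⇒ AAB·A·A·AAB·A·A·BDC·BDC·AAB·AAB·A·A·AAB·A·A·BDC·BDC·AAB·BDC·BDC·BDC·BDC·AAB·BDC·BDC
    A ↦ BDC
    B ↦ AAB
    C ↦ A
    D ↦ A

A->BDC, B->AAB, C->A, D->A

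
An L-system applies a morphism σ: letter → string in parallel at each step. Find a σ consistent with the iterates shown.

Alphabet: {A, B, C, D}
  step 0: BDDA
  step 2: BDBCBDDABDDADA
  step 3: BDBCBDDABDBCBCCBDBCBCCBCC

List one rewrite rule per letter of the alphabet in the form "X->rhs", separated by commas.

  step 2 ⇒ step 3: BDBCBDDABDDADA ⇒ BD·BC·BD·DA·BD·BC·BC·C·BD·BC·BC·C·BC·C
    A ↦ C
    B ↦ BD
    C ↦ DA
    D ↦ BC

A->C, B->BD, C->DA, D->BC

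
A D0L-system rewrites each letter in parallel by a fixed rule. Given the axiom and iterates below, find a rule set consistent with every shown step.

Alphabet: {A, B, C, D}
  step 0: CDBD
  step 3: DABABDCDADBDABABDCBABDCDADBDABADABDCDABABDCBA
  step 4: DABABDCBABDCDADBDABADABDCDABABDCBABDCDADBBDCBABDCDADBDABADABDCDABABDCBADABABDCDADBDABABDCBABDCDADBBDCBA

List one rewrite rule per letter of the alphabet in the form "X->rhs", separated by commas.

  step 3 ⇒ step 4: DABABDCDADBDABABDCBABDCDADBDABADABDCDABABDCBA ⇒ DA·BA·BDC·BA·BDC·DA·DB·DA·BA·DA·BDC·DA·BA·BDC·BA·BDC·DA·DB·BDC·BA·BDC·DA·DB·DA·BA·DA·BDC·DA·BA·BDC·BA·DA·BA·BDC·DA·DB·DA·BA·BDC·BA·BDC·DA·DB·BDC·BA
    A ↦ BA
    B ↦ BDC
    C ↦ DB
    D ↦ DA

A->BA, B->BDC, C->DB, D->DA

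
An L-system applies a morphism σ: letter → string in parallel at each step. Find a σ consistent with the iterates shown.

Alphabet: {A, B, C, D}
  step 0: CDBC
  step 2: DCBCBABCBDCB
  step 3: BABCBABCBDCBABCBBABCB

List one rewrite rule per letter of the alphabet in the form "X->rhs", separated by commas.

  step 2 ⇒ step 3: DCBCBABCBDCB ⇒ B·AB·CB·AB·CB·D·CB·AB·CB·B·AB·CB
    A ↦ D
    B ↦ CB
    C ↦ AB
    D ↦ B

A->D, B->CB, C->AB, D->B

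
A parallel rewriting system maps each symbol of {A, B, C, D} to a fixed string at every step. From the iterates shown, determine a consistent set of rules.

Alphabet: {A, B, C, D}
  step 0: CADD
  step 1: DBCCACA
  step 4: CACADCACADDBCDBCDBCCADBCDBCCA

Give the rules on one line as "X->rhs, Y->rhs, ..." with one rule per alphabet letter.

  step 0 ⇒ step 1: CADD ⇒ D·BC·CA·CA
    A ↦ BC
    C ↦ D
    D ↦ CA
    B ↦ CA  (constrained at step 1)

A->BC, B->CA, C->D, D->CA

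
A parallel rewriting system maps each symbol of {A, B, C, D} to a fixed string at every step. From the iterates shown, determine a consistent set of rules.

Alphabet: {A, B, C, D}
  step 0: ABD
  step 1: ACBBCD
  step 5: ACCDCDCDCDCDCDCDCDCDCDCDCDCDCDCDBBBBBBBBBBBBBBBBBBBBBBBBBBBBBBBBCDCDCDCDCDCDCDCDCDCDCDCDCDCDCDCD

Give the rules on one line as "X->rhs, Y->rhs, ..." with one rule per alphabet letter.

A->AC, B->BB, C->CD, D->CD

  step 0 ⇒ step 1: ABD ⇒ AC·BB·CD
    A ↦ AC
    B ↦ BB
    D ↦ CD
    C ↦ CD  (constrained at step 1)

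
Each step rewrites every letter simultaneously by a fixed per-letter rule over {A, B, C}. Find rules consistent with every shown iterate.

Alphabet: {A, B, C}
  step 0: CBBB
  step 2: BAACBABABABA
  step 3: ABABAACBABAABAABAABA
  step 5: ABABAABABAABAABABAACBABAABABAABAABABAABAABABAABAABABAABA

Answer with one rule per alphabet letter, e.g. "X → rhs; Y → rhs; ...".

  step 2 ⇒ step 3: BAACBABABABA ⇒ A·BA·BA·ACB·A·BA·A·BA·A·BA·A·BA
    A ↦ BA
    B ↦ A
    C ↦ ACB

A->BA, B->A, C->ACB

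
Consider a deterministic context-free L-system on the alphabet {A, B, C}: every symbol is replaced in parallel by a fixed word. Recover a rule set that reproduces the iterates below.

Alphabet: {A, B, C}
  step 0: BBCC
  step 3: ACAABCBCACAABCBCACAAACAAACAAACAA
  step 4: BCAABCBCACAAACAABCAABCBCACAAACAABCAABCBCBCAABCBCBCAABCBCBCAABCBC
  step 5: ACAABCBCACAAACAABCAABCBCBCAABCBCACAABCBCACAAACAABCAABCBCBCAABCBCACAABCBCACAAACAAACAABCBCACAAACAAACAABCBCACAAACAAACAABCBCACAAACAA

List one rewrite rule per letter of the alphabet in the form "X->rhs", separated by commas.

  step 4 ⇒ step 5: BCAABCBCACAAACAABCAABCBCACAAACAABCAABCBCBCAABCBCBCAABCBCBCAABCBC ⇒ AC·AA·BC·BC·AC·AA·AC·AA·BC·AA·BC·BC·BC·AA·BC·BC·AC·AA·BC·BC·AC·AA·AC·AA·BC·AA·BC·BC·BC·AA·BC·BC·AC·AA·BC·BC·AC·AA·AC·AA·AC·AA·BC·BC·AC·AA·AC·AA·AC·AA·BC·BC·AC·AA·AC·AA·AC·AA·BC·BC·AC·AA·AC·AA
    A ↦ BC
    B ↦ AC
    C ↦ AA

A->BC, B->AC, C->AA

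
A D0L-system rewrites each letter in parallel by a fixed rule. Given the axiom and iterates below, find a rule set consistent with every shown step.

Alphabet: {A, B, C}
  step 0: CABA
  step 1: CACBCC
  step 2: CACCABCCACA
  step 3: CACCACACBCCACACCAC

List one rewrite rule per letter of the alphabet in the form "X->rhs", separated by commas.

A->C, B->BC, C->CA

  step 2 ⇒ step 3: CACCABCCACA ⇒ CA·C·CA·CA·C·BC·CA·CA·C·CA·C
    A ↦ C
    B ↦ BC
    C ↦ CA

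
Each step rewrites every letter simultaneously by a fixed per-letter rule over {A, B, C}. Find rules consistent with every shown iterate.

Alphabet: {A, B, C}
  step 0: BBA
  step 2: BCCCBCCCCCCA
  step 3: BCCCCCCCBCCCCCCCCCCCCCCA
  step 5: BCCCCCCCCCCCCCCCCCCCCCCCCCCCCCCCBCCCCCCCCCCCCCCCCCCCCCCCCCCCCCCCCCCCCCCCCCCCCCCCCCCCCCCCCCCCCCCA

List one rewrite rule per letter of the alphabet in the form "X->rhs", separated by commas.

  step 2 ⇒ step 3: BCCCBCCCCCCA ⇒ BC·CC·CC·CC·BC·CC·CC·CC·CC·CC·CC·CA
    A ↦ CA
    B ↦ BC
    C ↦ CC

A->CA, B->BC, C->CC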